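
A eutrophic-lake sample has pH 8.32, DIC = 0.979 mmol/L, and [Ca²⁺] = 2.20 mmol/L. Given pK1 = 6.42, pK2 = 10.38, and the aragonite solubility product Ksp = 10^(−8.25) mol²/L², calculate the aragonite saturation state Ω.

Ω = 3.27

α₂ = 1 / (1 + [H⁺]/K2 + [H⁺]²/(K1K2)) = 1 / (1 + 10^+2.06 + 10^+0.16)
   = 1 / (1 + 114.82 + 1.4454) = 1/117.26 = 0.008528
[CO3²⁻] = α₂ × DIC = 0.008528 × 0.979 = 0.008349 mmol/L = 8.349 μmol/L
Ksp = 10^(−8.25) = 5.623×10^-9
Ω = [Ca²⁺][CO3²⁻]/Ksp = (2.20×10^-3)(8.349×10^-6) / 5.623×10^-9 = 3.27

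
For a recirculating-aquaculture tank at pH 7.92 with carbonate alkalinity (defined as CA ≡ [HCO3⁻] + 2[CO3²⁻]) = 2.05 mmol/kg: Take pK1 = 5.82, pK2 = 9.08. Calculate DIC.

DIC = 1.94 mmol/kg

CA = [HCO3⁻] + 2[CO3²⁻] = (α₁ + 2α₂)·DIC
At pH 7.92: [H⁺]/K1 = 10^-2.10 = 0.0079433, K2/[H⁺] = 10^-1.16 = 0.069183
α₁ = 1/(1 + 0.0079433 + 0.069183) = 1/1.0771 = 0.9284; α₂ = α₁·K2/[H⁺] = 0.06423
α₁ + 2α₂ = 1.0569
DIC = CA / (α₁ + 2α₂) = 2.05 / 1.0569 = 1.94 mmol/kg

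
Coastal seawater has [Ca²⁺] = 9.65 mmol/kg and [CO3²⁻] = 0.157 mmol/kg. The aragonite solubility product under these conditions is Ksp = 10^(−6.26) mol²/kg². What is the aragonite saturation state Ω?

Ω = 2.76

Ksp = 10^(−6.26) = 5.495×10^-7
Ω = [Ca²⁺][CO3²⁻]/Ksp = (9.65×10^-3)(0.157×10^-3) / 5.495×10^-7 = 2.76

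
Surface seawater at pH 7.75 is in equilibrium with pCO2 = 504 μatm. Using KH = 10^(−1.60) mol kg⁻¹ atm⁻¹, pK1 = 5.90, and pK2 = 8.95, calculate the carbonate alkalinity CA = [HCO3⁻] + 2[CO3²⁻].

CA = 1.01 mmol/kg

[CO2*] = KH · pCO2 = 10^(−1.60) × 504×10^-6 = 1.266×10^-5 mol/kg
α₀ = 1/(1 + K1/[H⁺] + K1K2/[H⁺]²) = 1/(1 + 10^+1.85 + 10^+0.65) = 0.01311
DIC = [CO2*]/α₀ = 1.266×10^-5 / 0.01311 = 0.9655 mmol/kg
CA = (α₁ + 2α₂)·DIC = (0.9283 + 2×0.05857) × 0.9655 = 1.01 mmol/kg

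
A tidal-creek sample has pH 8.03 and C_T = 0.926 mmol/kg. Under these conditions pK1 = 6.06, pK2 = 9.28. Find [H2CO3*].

α₀ = 1 / (1 + K1/[H⁺] + K1K2/[H⁺]²) = 1 / (1 + 10^+1.97 + 10^+0.72)
   = 1 / (1 + 93.325 + 5.2481) = 1/99.574 = 0.01004
[CO2*] = α₀ × DIC = 0.01004 × 0.926 = 0.00930 mmol/kg = 9.30 μmol/kg

[CO2*] = 9.30 μmol/kg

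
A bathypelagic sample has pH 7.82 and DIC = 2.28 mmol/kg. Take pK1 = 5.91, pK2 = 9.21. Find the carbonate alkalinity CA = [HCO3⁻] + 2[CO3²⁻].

CA = [HCO3⁻] + 2[CO3²⁻] = (α₁ + 2α₂)·DIC
At pH 7.82: [H⁺]/K1 = 10^-1.91 = 0.012303, K2/[H⁺] = 10^-1.39 = 0.040738
α₁ = 1/(1 + 0.012303 + 0.040738) = 1/1.0530 = 0.9496; α₂ = α₁·K2/[H⁺] = 0.03869
α₁ + 2α₂ = 1.0270
CA = 1.0270 × 2.28 = 2.34 mmol/kg

CA = 2.34 mmol/kg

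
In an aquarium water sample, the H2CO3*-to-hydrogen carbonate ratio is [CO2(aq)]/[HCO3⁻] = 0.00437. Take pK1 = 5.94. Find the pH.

From K1 = [H⁺][HCO3⁻]/[CO2(aq)]:  pH = pK1 − log₁₀([CO2(aq)]/[HCO3⁻])
log₁₀(0.00437) = -2.360
pH = 5.94 − (-2.360) = 8.30

pH = 8.30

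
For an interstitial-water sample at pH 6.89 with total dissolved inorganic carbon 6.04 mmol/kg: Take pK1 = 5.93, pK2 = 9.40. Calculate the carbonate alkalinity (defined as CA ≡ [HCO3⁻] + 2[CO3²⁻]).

CA = [HCO3⁻] + 2[CO3²⁻] = (α₁ + 2α₂)·DIC
At pH 6.89: [H⁺]/K1 = 10^-0.96 = 0.10965, K2/[H⁺] = 10^-2.51 = 0.0030903
α₁ = 1/(1 + 0.10965 + 0.0030903) = 1/1.1127 = 0.8987; α₂ = α₁·K2/[H⁺] = 0.002777
α₁ + 2α₂ = 0.9042
CA = 0.9042 × 6.04 = 5.46 mmol/kg

CA = 5.46 mmol/kg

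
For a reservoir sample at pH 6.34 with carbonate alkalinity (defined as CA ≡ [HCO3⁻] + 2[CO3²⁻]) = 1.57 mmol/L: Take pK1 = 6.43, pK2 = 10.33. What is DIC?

DIC = 3.50 mmol/L

CA = [HCO3⁻] + 2[CO3²⁻] = (α₁ + 2α₂)·DIC
At pH 6.34: [H⁺]/K1 = 10^0.09 = 1.2303, K2/[H⁺] = 10^-3.99 = 0.00010233
α₁ = 1/(1 + 1.2303 + 0.00010233) = 1/2.2304 = 0.4484; α₂ = α₁·K2/[H⁺] = 4.588×10^-5
α₁ + 2α₂ = 0.4484
DIC = CA / (α₁ + 2α₂) = 1.57 / 0.4484 = 3.50 mmol/L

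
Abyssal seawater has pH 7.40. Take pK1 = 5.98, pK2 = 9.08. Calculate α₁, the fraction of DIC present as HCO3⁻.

α₁ = 0.944

α₁ = 1 / (1 + [H⁺]/K1 + K2/[H⁺]) = 1 / (1 + 10^-1.42 + 10^-1.68)
   = 1 / (1 + 0.038019 + 0.020893) = 1/1.0589 = 0.9444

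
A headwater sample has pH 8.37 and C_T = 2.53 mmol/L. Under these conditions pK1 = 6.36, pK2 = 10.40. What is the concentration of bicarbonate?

[HCO3⁻] = 2.48 mmol/L

α₁ = 1 / (1 + [H⁺]/K1 + K2/[H⁺]) = 1 / (1 + 10^-2.01 + 10^-2.03)
   = 1 / (1 + 0.0097724 + 0.0093325) = 1/1.0191 = 0.9813
[HCO3⁻] = α₁ × DIC = 0.9813 × 2.53 = 2.48 mmol/L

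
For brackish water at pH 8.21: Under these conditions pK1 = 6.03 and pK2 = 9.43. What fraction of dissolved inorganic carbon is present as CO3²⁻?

α₂ = 0.0565

α₂ = 1 / (1 + [H⁺]/K2 + [H⁺]²/(K1K2)) = 1 / (1 + 10^+1.22 + 10^-0.96)
   = 1 / (1 + 16.596 + 0.10965) = 1/17.706 = 0.05648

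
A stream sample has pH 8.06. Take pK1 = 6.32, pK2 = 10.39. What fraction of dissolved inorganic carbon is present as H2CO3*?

α₀ = 0.0178

α₀ = 1 / (1 + K1/[H⁺] + K1K2/[H⁺]²) = 1 / (1 + 10^+1.74 + 10^-0.59)
   = 1 / (1 + 54.954 + 0.25704) = 1/56.211 = 0.01779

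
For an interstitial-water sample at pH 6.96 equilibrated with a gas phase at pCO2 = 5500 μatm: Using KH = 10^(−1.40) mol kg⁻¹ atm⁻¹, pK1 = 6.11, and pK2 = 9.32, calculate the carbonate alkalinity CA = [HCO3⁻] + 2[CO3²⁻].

[CO2*] = KH · pCO2 = 10^(−1.40) × 5500×10^-6 = 2.190×10^-4 mol/kg
α₀ = 1/(1 + K1/[H⁺] + K1K2/[H⁺]²) = 1/(1 + 10^+0.85 + 10^-1.51) = 0.1233
DIC = [CO2*]/α₀ = 2.190×10^-4 / 0.1233 = 1.776 mmol/kg
CA = (α₁ + 2α₂)·DIC = (0.8729 + 2×0.003810) × 1.776 = 1.56 mmol/kg

CA = 1.56 mmol/kg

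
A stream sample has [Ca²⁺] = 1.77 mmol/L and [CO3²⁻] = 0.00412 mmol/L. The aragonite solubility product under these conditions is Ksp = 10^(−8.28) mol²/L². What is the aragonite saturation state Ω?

Ω = 1.39

Ksp = 10^(−8.28) = 5.248×10^-9
Ω = [Ca²⁺][CO3²⁻]/Ksp = (1.77×10^-3)(0.00412×10^-3) / 5.248×10^-9 = 1.39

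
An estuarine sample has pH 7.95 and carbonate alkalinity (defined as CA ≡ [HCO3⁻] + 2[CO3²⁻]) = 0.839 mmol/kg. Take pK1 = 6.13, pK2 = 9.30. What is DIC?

CA = [HCO3⁻] + 2[CO3²⁻] = (α₁ + 2α₂)·DIC
At pH 7.95: [H⁺]/K1 = 10^-1.82 = 0.015136, K2/[H⁺] = 10^-1.35 = 0.044668
α₁ = 1/(1 + 0.015136 + 0.044668) = 1/1.0598 = 0.9436; α₂ = α₁·K2/[H⁺] = 0.04215
α₁ + 2α₂ = 1.0279
DIC = CA / (α₁ + 2α₂) = 0.839 / 1.0279 = 0.816 mmol/kg

DIC = 0.816 mmol/kg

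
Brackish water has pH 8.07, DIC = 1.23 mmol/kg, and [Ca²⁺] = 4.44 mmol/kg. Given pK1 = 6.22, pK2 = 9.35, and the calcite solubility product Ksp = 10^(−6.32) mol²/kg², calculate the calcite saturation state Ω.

Ω = 0.561

α₂ = 1 / (1 + [H⁺]/K2 + [H⁺]²/(K1K2)) = 1 / (1 + 10^+1.28 + 10^-0.57)
   = 1 / (1 + 19.055 + 0.26915) = 1/20.324 = 0.04920
[CO3²⁻] = α₂ × DIC = 0.04920 × 1.23 = 0.06052 mmol/kg
Ksp = 10^(−6.32) = 4.786×10^-7
Ω = [Ca²⁺][CO3²⁻]/Ksp = (4.44×10^-3)(6.052×10^-5) / 4.786×10^-7 = 0.561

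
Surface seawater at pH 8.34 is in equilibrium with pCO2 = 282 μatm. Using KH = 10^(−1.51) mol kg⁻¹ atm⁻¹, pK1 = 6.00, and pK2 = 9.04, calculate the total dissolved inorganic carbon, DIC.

[CO2*] = KH · pCO2 = 10^(−1.51) × 282×10^-6 = 8.715×10^-6 mol/kg
α₀ = 1/(1 + K1/[H⁺] + K1K2/[H⁺]²) = 1/(1 + 10^+2.34 + 10^+1.64) = 0.003796
DIC = [CO2*]/α₀ = 8.715×10^-6 / 0.003796 = 2.30 mmol/kg

DIC = 2.30 mmol/kg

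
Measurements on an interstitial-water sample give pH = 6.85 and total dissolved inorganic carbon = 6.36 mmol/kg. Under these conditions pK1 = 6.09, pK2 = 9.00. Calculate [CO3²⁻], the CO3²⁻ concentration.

α₂ = 1 / (1 + [H⁺]/K2 + [H⁺]²/(K1K2)) = 1 / (1 + 10^+2.15 + 10^+1.39)
   = 1 / (1 + 141.25 + 24.547) = 1/166.80 = 0.005995
[CO3²⁻] = α₂ × DIC = 0.005995 × 6.36 = 0.0381 mmol/kg

[CO3²⁻] = 0.0381 mmol/kg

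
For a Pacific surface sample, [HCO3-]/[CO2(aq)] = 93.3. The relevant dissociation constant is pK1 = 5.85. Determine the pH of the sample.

From K1 = [H⁺][HCO3-]/[CO2(aq)]:  pH = pK1 + log₁₀([HCO3-]/[CO2(aq)])
log₁₀(93.3) = +1.970
pH = 5.85 + (+1.970) = 7.82

pH = 7.82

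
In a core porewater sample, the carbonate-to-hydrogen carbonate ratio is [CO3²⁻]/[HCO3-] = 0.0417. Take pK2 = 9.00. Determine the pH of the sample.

pH = 7.62

From K2 = [H⁺][CO3²⁻]/[HCO3-]:  pH = pK2 + log₁₀([CO3²⁻]/[HCO3-])
log₁₀(0.0417) = -1.380
pH = 9.00 + (-1.380) = 7.62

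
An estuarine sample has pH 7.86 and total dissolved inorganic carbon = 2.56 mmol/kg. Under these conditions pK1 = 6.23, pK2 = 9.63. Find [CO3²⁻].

α₂ = 1 / (1 + [H⁺]/K2 + [H⁺]²/(K1K2)) = 1 / (1 + 10^+1.77 + 10^+0.14)
   = 1 / (1 + 58.884 + 1.3804) = 1/61.265 = 0.01632
[CO3²⁻] = α₂ × DIC = 0.01632 × 2.56 = 0.0418 mmol/kg

[CO3²⁻] = 0.0418 mmol/kg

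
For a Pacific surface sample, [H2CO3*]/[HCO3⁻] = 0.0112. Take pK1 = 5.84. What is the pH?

pH = 7.79

From K1 = [H⁺][HCO3⁻]/[H2CO3*]:  pH = pK1 − log₁₀([H2CO3*]/[HCO3⁻])
log₁₀(0.0112) = -1.951
pH = 5.84 − (-1.951) = 7.79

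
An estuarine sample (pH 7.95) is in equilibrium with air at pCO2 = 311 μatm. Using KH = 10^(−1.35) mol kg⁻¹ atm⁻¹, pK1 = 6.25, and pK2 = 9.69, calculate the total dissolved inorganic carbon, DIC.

DIC = 0.723 mmol/kg

[CO2*] = KH · pCO2 = 10^(−1.35) × 311×10^-6 = 1.389×10^-5 mol/kg
α₀ = 1/(1 + K1/[H⁺] + K1K2/[H⁺]²) = 1/(1 + 10^+1.70 + 10^-0.04) = 0.01922
DIC = [CO2*]/α₀ = 1.389×10^-5 / 0.01922 = 0.723 mmol/kg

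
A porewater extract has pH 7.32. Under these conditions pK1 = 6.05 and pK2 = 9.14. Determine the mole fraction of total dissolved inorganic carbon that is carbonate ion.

α₂ = 1 / (1 + [H⁺]/K2 + [H⁺]²/(K1K2)) = 1 / (1 + 10^+1.82 + 10^+0.55)
   = 1 / (1 + 66.069 + 3.5481) = 1/70.617 = 0.01416

α₂ = 0.0142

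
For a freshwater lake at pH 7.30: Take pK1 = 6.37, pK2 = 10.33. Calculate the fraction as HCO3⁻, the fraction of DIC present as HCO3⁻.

α₁ = 1 / (1 + [H⁺]/K1 + K2/[H⁺]) = 1 / (1 + 10^-0.93 + 10^-3.03)
   = 1 / (1 + 0.11749 + 0.00093325) = 1/1.1184 = 0.8941

α₁ = 0.894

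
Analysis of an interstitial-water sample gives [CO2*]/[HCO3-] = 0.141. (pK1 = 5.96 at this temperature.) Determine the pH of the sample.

pH = 6.81

From K1 = [H⁺][HCO3-]/[CO2*]:  pH = pK1 − log₁₀([CO2*]/[HCO3-])
log₁₀(0.141) = -0.851
pH = 5.96 − (-0.851) = 6.81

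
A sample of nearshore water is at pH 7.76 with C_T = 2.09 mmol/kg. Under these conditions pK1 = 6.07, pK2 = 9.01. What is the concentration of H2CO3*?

α₀ = 1 / (1 + K1/[H⁺] + K1K2/[H⁺]²) = 1 / (1 + 10^+1.69 + 10^+0.44)
   = 1 / (1 + 48.978 + 2.7542) = 1/52.732 = 0.01896
[CO2*] = α₀ × DIC = 0.01896 × 2.09 = 0.0396 mmol/kg

[CO2*] = 0.0396 mmol/kg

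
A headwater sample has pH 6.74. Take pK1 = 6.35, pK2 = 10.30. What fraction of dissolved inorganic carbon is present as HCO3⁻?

α₁ = 1 / (1 + [H⁺]/K1 + K2/[H⁺]) = 1 / (1 + 10^-0.39 + 10^-3.56)
   = 1 / (1 + 0.40738 + 0.00027542) = 1/1.4077 = 0.7104

α₁ = 0.710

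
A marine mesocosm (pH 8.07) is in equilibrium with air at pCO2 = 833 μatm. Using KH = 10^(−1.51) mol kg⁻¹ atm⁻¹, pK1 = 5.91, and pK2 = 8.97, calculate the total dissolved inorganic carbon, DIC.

[CO2*] = KH · pCO2 = 10^(−1.51) × 833×10^-6 = 2.574×10^-5 mol/kg
α₀ = 1/(1 + K1/[H⁺] + K1K2/[H⁺]²) = 1/(1 + 10^+2.16 + 10^+1.26) = 0.006107
DIC = [CO2*]/α₀ = 2.574×10^-5 / 0.006107 = 4.22 mmol/kg

DIC = 4.22 mmol/kg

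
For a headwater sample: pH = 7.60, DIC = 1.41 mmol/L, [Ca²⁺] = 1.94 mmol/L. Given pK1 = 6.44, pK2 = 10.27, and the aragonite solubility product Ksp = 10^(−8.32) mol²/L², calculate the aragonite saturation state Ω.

Ω = 1.14

α₂ = 1 / (1 + [H⁺]/K2 + [H⁺]²/(K1K2)) = 1 / (1 + 10^+2.67 + 10^+1.51)
   = 1 / (1 + 467.74 + 32.359) = 1/501.09 = 0.001996
[CO3²⁻] = α₂ × DIC = 0.001996 × 1.41 = 0.002814 mmol/L = 2.814 μmol/L
Ksp = 10^(−8.32) = 4.786×10^-9
Ω = [Ca²⁺][CO3²⁻]/Ksp = (1.94×10^-3)(2.814×10^-6) / 4.786×10^-9 = 1.14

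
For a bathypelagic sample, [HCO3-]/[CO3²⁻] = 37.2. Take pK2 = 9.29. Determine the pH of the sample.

pH = 7.72

From K2 = [H⁺][CO3²⁻]/[HCO3-]:  pH = pK2 − log₁₀([HCO3-]/[CO3²⁻])
log₁₀(37.2) = +1.571
pH = 9.29 − (+1.571) = 7.72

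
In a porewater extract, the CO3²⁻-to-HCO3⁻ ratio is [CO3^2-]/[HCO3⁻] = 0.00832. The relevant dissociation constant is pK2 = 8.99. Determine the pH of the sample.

From K2 = [H⁺][CO3^2-]/[HCO3⁻]:  pH = pK2 + log₁₀([CO3^2-]/[HCO3⁻])
log₁₀(0.00832) = -2.080
pH = 8.99 + (-2.080) = 6.91

pH = 6.91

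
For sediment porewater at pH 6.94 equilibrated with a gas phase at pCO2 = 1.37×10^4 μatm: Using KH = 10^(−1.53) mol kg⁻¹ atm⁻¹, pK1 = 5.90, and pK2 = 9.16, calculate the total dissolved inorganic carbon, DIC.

[CO2*] = KH · pCO2 = 10^(−1.53) × 1.37×10^4×10^-6 = 4.043×10^-4 mol/kg
α₀ = 1/(1 + K1/[H⁺] + K1K2/[H⁺]²) = 1/(1 + 10^+1.04 + 10^-1.18) = 0.08312
DIC = [CO2*]/α₀ = 4.043×10^-4 / 0.08312 = 4.86 mmol/kg

DIC = 4.86 mmol/kg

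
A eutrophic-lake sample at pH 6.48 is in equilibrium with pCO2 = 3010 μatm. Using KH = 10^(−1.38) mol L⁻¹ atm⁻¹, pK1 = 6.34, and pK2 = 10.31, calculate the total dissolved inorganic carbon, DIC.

[CO2*] = KH · pCO2 = 10^(−1.38) × 3010×10^-6 = 1.255×10^-4 mol/L
α₀ = 1/(1 + K1/[H⁺] + K1K2/[H⁺]²) = 1/(1 + 10^+0.14 + 10^-3.69) = 0.4201
DIC = [CO2*]/α₀ = 1.255×10^-4 / 0.4201 = 0.299 mmol/L

DIC = 0.299 mmol/L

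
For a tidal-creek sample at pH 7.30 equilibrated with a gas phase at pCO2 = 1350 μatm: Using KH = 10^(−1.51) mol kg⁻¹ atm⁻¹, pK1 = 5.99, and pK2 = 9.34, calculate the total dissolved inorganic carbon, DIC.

[CO2*] = KH · pCO2 = 10^(−1.51) × 1350×10^-6 = 4.172×10^-5 mol/kg
α₀ = 1/(1 + K1/[H⁺] + K1K2/[H⁺]²) = 1/(1 + 10^+1.31 + 10^-0.73) = 0.04629
DIC = [CO2*]/α₀ = 4.172×10^-5 / 0.04629 = 0.901 mmol/kg

DIC = 0.901 mmol/kg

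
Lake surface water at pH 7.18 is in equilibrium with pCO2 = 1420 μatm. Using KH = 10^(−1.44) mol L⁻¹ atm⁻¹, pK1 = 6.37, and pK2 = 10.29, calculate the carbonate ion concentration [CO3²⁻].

[CO2*] = KH · pCO2 = 10^(−1.44) × 1420×10^-6 = 5.156×10^-5 mol/L
α₀ = 1/(1 + K1/[H⁺] + K1K2/[H⁺]²) = 1/(1 + 10^+0.81 + 10^-2.30) = 0.1340
DIC = [CO2*]/α₀ = 5.156×10^-5 / 0.1340 = 0.3847 mmol/L
[CO3²⁻] = α₂·DIC; α₂ = 0.0006717, so [CO3²⁻] = 0.0006717 × 0.3847 = 0.000258 mmol/L = 0.258 μmol/L

[CO3²⁻] = 0.258 μmol/L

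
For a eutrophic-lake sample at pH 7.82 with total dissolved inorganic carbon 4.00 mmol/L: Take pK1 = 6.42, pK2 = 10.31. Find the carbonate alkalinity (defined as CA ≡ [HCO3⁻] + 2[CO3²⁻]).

CA = [HCO3⁻] + 2[CO3²⁻] = (α₁ + 2α₂)·DIC
At pH 7.82: [H⁺]/K1 = 10^-1.40 = 0.039811, K2/[H⁺] = 10^-2.49 = 0.0032359
α₁ = 1/(1 + 0.039811 + 0.0032359) = 1/1.0430 = 0.9587; α₂ = α₁·K2/[H⁺] = 0.003102
α₁ + 2α₂ = 0.9649
CA = 0.9649 × 4.00 = 3.86 mmol/L

CA = 3.86 mmol/L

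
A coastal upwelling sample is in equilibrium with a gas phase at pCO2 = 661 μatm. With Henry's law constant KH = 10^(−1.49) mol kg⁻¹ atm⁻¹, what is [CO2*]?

KH = 10^(−1.49) = 3.236×10^-2 mol kg⁻¹ atm⁻¹
[CO2*] = KH · pCO2 = 3.236×10^-2 × 661×10^-6 atm = 2.14×10^-5 mol/kg

[CO2*] = 21.4 μmol/kg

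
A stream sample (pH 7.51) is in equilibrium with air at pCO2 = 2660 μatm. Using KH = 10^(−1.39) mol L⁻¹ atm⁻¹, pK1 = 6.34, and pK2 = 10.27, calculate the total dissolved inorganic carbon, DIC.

DIC = 1.71 mmol/L

[CO2*] = KH · pCO2 = 10^(−1.39) × 2660×10^-6 = 1.084×10^-4 mol/L
α₀ = 1/(1 + K1/[H⁺] + K1K2/[H⁺]²) = 1/(1 + 10^+1.17 + 10^-1.59) = 0.06322
DIC = [CO2*]/α₀ = 1.084×10^-4 / 0.06322 = 1.71 mmol/L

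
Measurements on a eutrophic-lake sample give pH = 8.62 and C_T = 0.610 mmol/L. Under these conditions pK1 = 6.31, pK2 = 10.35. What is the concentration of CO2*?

[CO2*] = 2.92 μmol/L

α₀ = 1 / (1 + K1/[H⁺] + K1K2/[H⁺]²) = 1 / (1 + 10^+2.31 + 10^+0.58)
   = 1 / (1 + 204.17 + 3.8019) = 1/208.98 = 0.004785
[CO2*] = α₀ × DIC = 0.004785 × 0.610 = 0.00292 mmol/L = 2.92 μmol/L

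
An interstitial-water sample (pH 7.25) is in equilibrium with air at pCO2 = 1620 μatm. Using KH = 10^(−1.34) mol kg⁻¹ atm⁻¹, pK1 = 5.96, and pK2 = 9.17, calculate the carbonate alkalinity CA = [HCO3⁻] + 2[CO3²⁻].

[CO2*] = KH · pCO2 = 10^(−1.34) × 1620×10^-6 = 7.405×10^-5 mol/kg
α₀ = 1/(1 + K1/[H⁺] + K1K2/[H⁺]²) = 1/(1 + 10^+1.29 + 10^-0.63) = 0.04823
DIC = [CO2*]/α₀ = 7.405×10^-5 / 0.04823 = 1.535 mmol/kg
CA = (α₁ + 2α₂)·DIC = (0.9405 + 2×0.01131) × 1.535 = 1.48 mmol/kg

CA = 1.48 mmol/kg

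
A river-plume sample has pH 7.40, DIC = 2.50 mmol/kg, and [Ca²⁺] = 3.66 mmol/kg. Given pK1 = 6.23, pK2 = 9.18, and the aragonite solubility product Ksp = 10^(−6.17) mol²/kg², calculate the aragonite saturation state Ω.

α₂ = 1 / (1 + [H⁺]/K2 + [H⁺]²/(K1K2)) = 1 / (1 + 10^+1.78 + 10^+0.61)
   = 1 / (1 + 60.256 + 4.0738) = 1/65.330 = 0.01531
[CO3²⁻] = α₂ × DIC = 0.01531 × 2.50 = 0.03827 mmol/kg
Ksp = 10^(−6.17) = 6.761×10^-7
Ω = [Ca²⁺][CO3²⁻]/Ksp = (3.66×10^-3)(3.827×10^-5) / 6.761×10^-7 = 0.207

Ω = 0.207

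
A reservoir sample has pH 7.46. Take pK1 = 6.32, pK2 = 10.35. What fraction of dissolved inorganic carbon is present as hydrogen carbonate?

α₁ = 1 / (1 + [H⁺]/K1 + K2/[H⁺]) = 1 / (1 + 10^-1.14 + 10^-2.89)
   = 1 / (1 + 0.072444 + 0.0012882) = 1/1.0737 = 0.9313

α₁ = 0.931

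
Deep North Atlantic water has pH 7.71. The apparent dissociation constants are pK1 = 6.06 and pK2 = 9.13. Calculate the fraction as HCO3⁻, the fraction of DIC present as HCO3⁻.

α₁ = 1 / (1 + [H⁺]/K1 + K2/[H⁺]) = 1 / (1 + 10^-1.65 + 10^-1.42)
   = 1 / (1 + 0.022387 + 0.038019) = 1/1.0604 = 0.9430

α₁ = 0.943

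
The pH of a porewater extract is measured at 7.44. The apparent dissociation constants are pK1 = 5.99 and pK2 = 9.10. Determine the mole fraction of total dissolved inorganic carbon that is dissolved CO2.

α₀ = 0.0336

α₀ = 1 / (1 + K1/[H⁺] + K1K2/[H⁺]²) = 1 / (1 + 10^+1.45 + 10^-0.21)
   = 1 / (1 + 28.184 + 0.61660) = 1/29.800 = 0.03356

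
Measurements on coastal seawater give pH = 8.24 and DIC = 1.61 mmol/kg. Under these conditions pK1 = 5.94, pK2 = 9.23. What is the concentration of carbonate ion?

α₂ = 1 / (1 + [H⁺]/K2 + [H⁺]²/(K1K2)) = 1 / (1 + 10^+0.99 + 10^-1.31)
   = 1 / (1 + 9.7724 + 0.048978) = 1/10.821 = 0.09241
[CO3²⁻] = α₂ × DIC = 0.09241 × 1.61 = 0.149 mmol/kg

[CO3²⁻] = 0.149 mmol/kg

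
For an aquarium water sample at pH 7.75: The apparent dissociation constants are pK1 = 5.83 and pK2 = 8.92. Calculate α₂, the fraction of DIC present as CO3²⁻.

α₂ = 1 / (1 + [H⁺]/K2 + [H⁺]²/(K1K2)) = 1 / (1 + 10^+1.17 + 10^-0.75)
   = 1 / (1 + 14.791 + 0.17783) = 1/15.969 = 0.06262

α₂ = 0.0626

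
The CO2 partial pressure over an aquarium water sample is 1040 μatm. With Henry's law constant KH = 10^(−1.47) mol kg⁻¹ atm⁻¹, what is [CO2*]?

KH = 10^(−1.47) = 3.388×10^-2 mol kg⁻¹ atm⁻¹
[CO2*] = KH · pCO2 = 3.388×10^-2 × 1040×10^-6 atm = 3.52×10^-5 mol/kg

[CO2*] = 35.2 μmol/kg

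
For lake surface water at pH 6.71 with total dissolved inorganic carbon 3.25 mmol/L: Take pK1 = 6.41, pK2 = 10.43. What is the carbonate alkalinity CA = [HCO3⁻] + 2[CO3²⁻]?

CA = [HCO3⁻] + 2[CO3²⁻] = (α₁ + 2α₂)·DIC
At pH 6.71: [H⁺]/K1 = 10^-0.30 = 0.50119, K2/[H⁺] = 10^-3.72 = 0.00019055
α₁ = 1/(1 + 0.50119 + 0.00019055) = 1/1.5014 = 0.6661; α₂ = α₁·K2/[H⁺] = 0.0001269
α₁ + 2α₂ = 0.6663
CA = 0.6663 × 3.25 = 2.17 mmol/L

CA = 2.17 mmol/L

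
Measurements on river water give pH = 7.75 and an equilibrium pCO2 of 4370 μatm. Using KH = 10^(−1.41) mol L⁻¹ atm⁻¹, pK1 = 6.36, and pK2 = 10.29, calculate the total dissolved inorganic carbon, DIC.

DIC = 4.36 mmol/L

[CO2*] = KH · pCO2 = 10^(−1.41) × 4370×10^-6 = 1.700×10^-4 mol/L
α₀ = 1/(1 + K1/[H⁺] + K1K2/[H⁺]²) = 1/(1 + 10^+1.39 + 10^-1.15) = 0.03904
DIC = [CO2*]/α₀ = 1.700×10^-4 / 0.03904 = 4.36 mmol/L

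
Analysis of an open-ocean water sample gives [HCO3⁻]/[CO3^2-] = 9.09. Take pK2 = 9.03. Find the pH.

pH = 8.07

From K2 = [H⁺][CO3^2-]/[HCO3⁻]:  pH = pK2 − log₁₀([HCO3⁻]/[CO3^2-])
log₁₀(9.09) = +0.959
pH = 9.03 − (+0.959) = 8.07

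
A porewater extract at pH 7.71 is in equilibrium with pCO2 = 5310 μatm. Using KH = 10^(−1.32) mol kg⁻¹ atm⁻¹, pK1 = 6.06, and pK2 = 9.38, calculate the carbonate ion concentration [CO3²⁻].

[CO3²⁻] = 0.243 mmol/kg

[CO2*] = KH · pCO2 = 10^(−1.32) × 5310×10^-6 = 2.542×10^-4 mol/kg
α₀ = 1/(1 + K1/[H⁺] + K1K2/[H⁺]²) = 1/(1 + 10^+1.65 + 10^-0.02) = 0.02145
DIC = [CO2*]/α₀ = 2.542×10^-4 / 0.02145 = 11.85 mmol/kg
[CO3²⁻] = α₂·DIC; α₂ = 0.02048, so [CO3²⁻] = 0.02048 × 11.85 = 0.243 mmol/kg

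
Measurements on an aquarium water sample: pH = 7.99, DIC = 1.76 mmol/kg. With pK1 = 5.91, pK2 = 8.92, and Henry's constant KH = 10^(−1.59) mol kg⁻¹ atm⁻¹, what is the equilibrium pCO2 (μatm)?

α₀ = 1 / (1 + K1/[H⁺] + K1K2/[H⁺]²) = 1 / (1 + 10^+2.08 + 10^+1.15)
   = 1 / (1 + 120.23 + 14.125) = 1/135.35 = 0.007388
[CO2*] = α₀ × DIC = 0.007388 × 1.76 = 0.01300 mmol/kg = 13.00 μmol/kg
pCO2 = [CO2*]/KH = 1.300×10^-5 / 2.570×10^-2 = 506 μatm

pCO2 = 506 μatm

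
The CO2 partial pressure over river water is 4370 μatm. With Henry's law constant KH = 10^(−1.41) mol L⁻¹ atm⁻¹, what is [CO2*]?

KH = 10^(−1.41) = 3.890×10^-2 mol L⁻¹ atm⁻¹
[CO2*] = KH · pCO2 = 3.890×10^-2 × 4370×10^-6 atm = 1.70×10^-4 mol/L

[CO2*] = 170 μmol/L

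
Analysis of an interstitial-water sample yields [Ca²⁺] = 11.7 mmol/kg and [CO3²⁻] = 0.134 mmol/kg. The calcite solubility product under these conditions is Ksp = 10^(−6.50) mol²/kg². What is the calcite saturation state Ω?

Ω = 4.96

Ksp = 10^(−6.50) = 3.162×10^-7
Ω = [Ca²⁺][CO3²⁻]/Ksp = (11.7×10^-3)(0.134×10^-3) / 3.162×10^-7 = 4.96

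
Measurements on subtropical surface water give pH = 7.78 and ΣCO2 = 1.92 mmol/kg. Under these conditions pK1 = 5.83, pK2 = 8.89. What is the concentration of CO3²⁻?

[CO3²⁻] = 0.137 mmol/kg

α₂ = 1 / (1 + [H⁺]/K2 + [H⁺]²/(K1K2)) = 1 / (1 + 10^+1.11 + 10^-0.84)
   = 1 / (1 + 12.882 + 0.14454) = 1/14.027 = 0.07129
[CO3²⁻] = α₂ × DIC = 0.07129 × 1.92 = 0.137 mmol/kg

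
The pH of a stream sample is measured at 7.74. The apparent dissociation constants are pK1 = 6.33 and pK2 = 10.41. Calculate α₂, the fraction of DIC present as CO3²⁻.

α₂ = 1 / (1 + [H⁺]/K2 + [H⁺]²/(K1K2)) = 1 / (1 + 10^+2.67 + 10^+1.26)
   = 1 / (1 + 467.74 + 18.197) = 1/486.93 = 0.002054

α₂ = 0.00205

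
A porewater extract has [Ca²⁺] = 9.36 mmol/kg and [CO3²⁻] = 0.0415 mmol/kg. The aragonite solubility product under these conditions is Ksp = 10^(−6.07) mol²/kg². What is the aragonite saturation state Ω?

Ksp = 10^(−6.07) = 8.511×10^-7
Ω = [Ca²⁺][CO3²⁻]/Ksp = (9.36×10^-3)(0.0415×10^-3) / 8.511×10^-7 = 0.456

Ω = 0.456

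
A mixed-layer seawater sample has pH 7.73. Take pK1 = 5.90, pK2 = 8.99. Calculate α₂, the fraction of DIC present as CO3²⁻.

α₂ = 0.0514

α₂ = 1 / (1 + [H⁺]/K2 + [H⁺]²/(K1K2)) = 1 / (1 + 10^+1.26 + 10^-0.57)
   = 1 / (1 + 18.197 + 0.26915) = 1/19.466 = 0.05137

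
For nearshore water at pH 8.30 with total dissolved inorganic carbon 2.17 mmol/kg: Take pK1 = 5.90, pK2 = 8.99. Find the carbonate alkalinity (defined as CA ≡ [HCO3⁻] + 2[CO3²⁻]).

CA = [HCO3⁻] + 2[CO3²⁻] = (α₁ + 2α₂)·DIC
At pH 8.30: [H⁺]/K1 = 10^-2.40 = 0.0039811, K2/[H⁺] = 10^-0.69 = 0.20417
α₁ = 1/(1 + 0.0039811 + 0.20417) = 1/1.2082 = 0.8277; α₂ = α₁·K2/[H⁺] = 0.1690
α₁ + 2α₂ = 1.1657
CA = 1.1657 × 2.17 = 2.53 mmol/kg

CA = 2.53 mmol/kg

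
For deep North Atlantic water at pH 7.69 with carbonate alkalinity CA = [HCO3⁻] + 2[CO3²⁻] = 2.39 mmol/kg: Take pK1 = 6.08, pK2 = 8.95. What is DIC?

DIC = 2.32 mmol/kg

CA = [HCO3⁻] + 2[CO3²⁻] = (α₁ + 2α₂)·DIC
At pH 7.69: [H⁺]/K1 = 10^-1.61 = 0.024547, K2/[H⁺] = 10^-1.26 = 0.054954
α₁ = 1/(1 + 0.024547 + 0.054954) = 1/1.0795 = 0.9264; α₂ = α₁·K2/[H⁺] = 0.05091
α₁ + 2α₂ = 1.0282
DIC = CA / (α₁ + 2α₂) = 2.39 / 1.0282 = 2.32 mmol/kg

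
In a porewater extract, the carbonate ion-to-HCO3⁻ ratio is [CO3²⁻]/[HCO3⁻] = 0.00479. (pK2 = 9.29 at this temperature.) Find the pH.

From K2 = [H⁺][CO3²⁻]/[HCO3⁻]:  pH = pK2 + log₁₀([CO3²⁻]/[HCO3⁻])
log₁₀(0.00479) = -2.320
pH = 9.29 + (-2.320) = 6.97

pH = 6.97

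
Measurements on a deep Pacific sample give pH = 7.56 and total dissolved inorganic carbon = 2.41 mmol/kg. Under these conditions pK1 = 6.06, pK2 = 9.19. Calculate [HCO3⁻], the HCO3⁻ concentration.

α₁ = 1 / (1 + [H⁺]/K1 + K2/[H⁺]) = 1 / (1 + 10^-1.50 + 10^-1.63)
   = 1 / (1 + 0.031623 + 0.023442) = 1/1.0551 = 0.9478
[HCO3⁻] = α₁ × DIC = 0.9478 × 2.41 = 2.28 mmol/kg

[HCO3⁻] = 2.28 mmol/kg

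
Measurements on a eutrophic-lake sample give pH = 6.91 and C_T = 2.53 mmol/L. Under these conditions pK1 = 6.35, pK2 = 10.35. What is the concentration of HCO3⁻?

[HCO3⁻] = 1.98 mmol/L

α₁ = 1 / (1 + [H⁺]/K1 + K2/[H⁺]) = 1 / (1 + 10^-0.56 + 10^-3.44)
   = 1 / (1 + 0.27542 + 0.00036308) = 1/1.2758 = 0.7838
[HCO3⁻] = α₁ × DIC = 0.7838 × 2.53 = 1.98 mmol/L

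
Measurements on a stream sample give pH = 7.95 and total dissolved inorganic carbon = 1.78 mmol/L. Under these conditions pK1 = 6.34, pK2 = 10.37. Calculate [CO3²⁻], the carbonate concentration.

[CO3²⁻] = 6.58 μmol/L

α₂ = 1 / (1 + [H⁺]/K2 + [H⁺]²/(K1K2)) = 1 / (1 + 10^+2.42 + 10^+0.81)
   = 1 / (1 + 263.03 + 6.4565) = 1/270.48 = 0.003697
[CO3²⁻] = α₂ × DIC = 0.003697 × 1.78 = 0.00658 mmol/L = 6.58 μmol/L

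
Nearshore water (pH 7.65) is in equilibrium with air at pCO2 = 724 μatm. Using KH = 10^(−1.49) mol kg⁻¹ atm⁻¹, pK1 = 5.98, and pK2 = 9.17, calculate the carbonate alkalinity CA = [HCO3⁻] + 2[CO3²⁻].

CA = 1.16 mmol/kg

[CO2*] = KH · pCO2 = 10^(−1.49) × 724×10^-6 = 2.343×10^-5 mol/kg
α₀ = 1/(1 + K1/[H⁺] + K1K2/[H⁺]²) = 1/(1 + 10^+1.67 + 10^+0.15) = 0.02033
DIC = [CO2*]/α₀ = 2.343×10^-5 / 0.02033 = 1.152 mmol/kg
CA = (α₁ + 2α₂)·DIC = (0.9510 + 2×0.02872) × 1.152 = 1.16 mmol/kg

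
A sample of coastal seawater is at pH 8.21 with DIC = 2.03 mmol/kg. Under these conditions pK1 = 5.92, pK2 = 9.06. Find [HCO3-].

[HCO3⁻] = 1.77 mmol/kg

α₁ = 1 / (1 + [H⁺]/K1 + K2/[H⁺]) = 1 / (1 + 10^-2.29 + 10^-0.85)
   = 1 / (1 + 0.0051286 + 0.14125) = 1/1.1464 = 0.8723
[HCO3⁻] = α₁ × DIC = 0.8723 × 2.03 = 1.77 mmol/kg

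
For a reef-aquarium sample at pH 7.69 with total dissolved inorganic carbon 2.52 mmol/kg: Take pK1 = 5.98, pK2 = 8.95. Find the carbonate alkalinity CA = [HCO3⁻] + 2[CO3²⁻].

CA = 2.60 mmol/kg

CA = [HCO3⁻] + 2[CO3²⁻] = (α₁ + 2α₂)·DIC
At pH 7.69: [H⁺]/K1 = 10^-1.71 = 0.019498, K2/[H⁺] = 10^-1.26 = 0.054954
α₁ = 1/(1 + 0.019498 + 0.054954) = 1/1.0745 = 0.9307; α₂ = α₁·K2/[H⁺] = 0.05115
α₁ + 2α₂ = 1.0330
CA = 1.0330 × 2.52 = 2.60 mmol/kg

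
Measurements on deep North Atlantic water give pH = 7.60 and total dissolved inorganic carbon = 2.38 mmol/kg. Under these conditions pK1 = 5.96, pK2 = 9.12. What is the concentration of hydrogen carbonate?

α₁ = 1 / (1 + [H⁺]/K1 + K2/[H⁺]) = 1 / (1 + 10^-1.64 + 10^-1.52)
   = 1 / (1 + 0.022909 + 0.030200) = 1/1.0531 = 0.9496
[HCO3⁻] = α₁ × DIC = 0.9496 × 2.38 = 2.26 mmol/kg

[HCO3⁻] = 2.26 mmol/kg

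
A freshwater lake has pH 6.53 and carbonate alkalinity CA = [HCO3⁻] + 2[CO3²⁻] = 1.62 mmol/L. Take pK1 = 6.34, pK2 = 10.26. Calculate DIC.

CA = [HCO3⁻] + 2[CO3²⁻] = (α₁ + 2α₂)·DIC
At pH 6.53: [H⁺]/K1 = 10^-0.19 = 0.64565, K2/[H⁺] = 10^-3.73 = 0.00018621
α₁ = 1/(1 + 0.64565 + 0.00018621) = 1/1.6458 = 0.6076; α₂ = α₁·K2/[H⁺] = 0.0001131
α₁ + 2α₂ = 0.6078
DIC = CA / (α₁ + 2α₂) = 1.62 / 0.6078 = 2.67 mmol/L

DIC = 2.67 mmol/L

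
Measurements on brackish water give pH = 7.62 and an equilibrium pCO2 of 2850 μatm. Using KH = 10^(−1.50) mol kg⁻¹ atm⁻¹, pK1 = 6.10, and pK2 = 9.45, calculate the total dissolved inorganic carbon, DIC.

DIC = 3.12 mmol/kg

[CO2*] = KH · pCO2 = 10^(−1.50) × 2850×10^-6 = 9.012×10^-5 mol/kg
α₀ = 1/(1 + K1/[H⁺] + K1K2/[H⁺]²) = 1/(1 + 10^+1.52 + 10^-0.31) = 0.02890
DIC = [CO2*]/α₀ = 9.012×10^-5 / 0.02890 = 3.12 mmol/kg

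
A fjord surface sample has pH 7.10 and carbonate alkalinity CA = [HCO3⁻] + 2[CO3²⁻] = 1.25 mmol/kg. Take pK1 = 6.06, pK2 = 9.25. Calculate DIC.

DIC = 1.35 mmol/kg

CA = [HCO3⁻] + 2[CO3²⁻] = (α₁ + 2α₂)·DIC
At pH 7.10: [H⁺]/K1 = 10^-1.04 = 0.091201, K2/[H⁺] = 10^-2.15 = 0.0070795
α₁ = 1/(1 + 0.091201 + 0.0070795) = 1/1.0983 = 0.9105; α₂ = α₁·K2/[H⁺] = 0.006446
α₁ + 2α₂ = 0.9234
DIC = CA / (α₁ + 2α₂) = 1.25 / 0.9234 = 1.35 mmol/kg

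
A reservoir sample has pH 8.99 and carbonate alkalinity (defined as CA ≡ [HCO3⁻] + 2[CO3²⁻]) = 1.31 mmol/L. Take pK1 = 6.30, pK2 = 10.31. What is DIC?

CA = [HCO3⁻] + 2[CO3²⁻] = (α₁ + 2α₂)·DIC
At pH 8.99: [H⁺]/K1 = 10^-2.69 = 0.0020417, K2/[H⁺] = 10^-1.32 = 0.047863
α₁ = 1/(1 + 0.0020417 + 0.047863) = 1/1.0499 = 0.9525; α₂ = α₁·K2/[H⁺] = 0.04559
α₁ + 2α₂ = 1.0436
DIC = CA / (α₁ + 2α₂) = 1.31 / 1.0436 = 1.26 mmol/L

DIC = 1.26 mmol/L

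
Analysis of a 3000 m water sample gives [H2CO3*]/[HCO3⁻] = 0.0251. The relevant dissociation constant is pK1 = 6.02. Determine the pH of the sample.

From K1 = [H⁺][HCO3⁻]/[H2CO3*]:  pH = pK1 − log₁₀([H2CO3*]/[HCO3⁻])
log₁₀(0.0251) = -1.600
pH = 6.02 − (-1.600) = 7.62

pH = 7.62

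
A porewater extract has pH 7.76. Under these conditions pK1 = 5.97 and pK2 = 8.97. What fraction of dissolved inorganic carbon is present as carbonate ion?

α₂ = 0.0572

α₂ = 1 / (1 + [H⁺]/K2 + [H⁺]²/(K1K2)) = 1 / (1 + 10^+1.21 + 10^-0.58)
   = 1 / (1 + 16.218 + 0.26303) = 1/17.481 = 0.05720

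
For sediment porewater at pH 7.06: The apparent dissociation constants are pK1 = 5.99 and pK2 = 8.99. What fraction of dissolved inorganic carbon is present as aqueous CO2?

α₀ = 0.0776

α₀ = 1 / (1 + K1/[H⁺] + K1K2/[H⁺]²) = 1 / (1 + 10^+1.07 + 10^-0.86)
   = 1 / (1 + 11.749 + 0.13804) = 1/12.887 = 0.07760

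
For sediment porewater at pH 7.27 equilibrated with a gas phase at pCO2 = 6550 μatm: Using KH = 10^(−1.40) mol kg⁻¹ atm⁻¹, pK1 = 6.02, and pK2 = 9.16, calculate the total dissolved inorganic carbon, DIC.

DIC = 4.96 mmol/kg

[CO2*] = KH · pCO2 = 10^(−1.40) × 6550×10^-6 = 2.608×10^-4 mol/kg
α₀ = 1/(1 + K1/[H⁺] + K1K2/[H⁺]²) = 1/(1 + 10^+1.25 + 10^-0.64) = 0.05260
DIC = [CO2*]/α₀ = 2.608×10^-4 / 0.05260 = 4.96 mmol/kg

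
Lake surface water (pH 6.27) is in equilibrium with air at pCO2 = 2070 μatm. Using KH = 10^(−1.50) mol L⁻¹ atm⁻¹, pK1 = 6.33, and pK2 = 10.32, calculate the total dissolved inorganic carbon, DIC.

[CO2*] = KH · pCO2 = 10^(−1.50) × 2070×10^-6 = 6.546×10^-5 mol/L
α₀ = 1/(1 + K1/[H⁺] + K1K2/[H⁺]²) = 1/(1 + 10^-0.06 + 10^-4.11) = 0.5345
DIC = [CO2*]/α₀ = 6.546×10^-5 / 0.5345 = 0.122 mmol/L

DIC = 0.122 mmol/L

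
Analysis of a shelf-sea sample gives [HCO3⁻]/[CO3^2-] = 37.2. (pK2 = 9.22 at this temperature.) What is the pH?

From K2 = [H⁺][CO3^2-]/[HCO3⁻]:  pH = pK2 − log₁₀([HCO3⁻]/[CO3^2-])
log₁₀(37.2) = +1.571
pH = 9.22 − (+1.571) = 7.65

pH = 7.65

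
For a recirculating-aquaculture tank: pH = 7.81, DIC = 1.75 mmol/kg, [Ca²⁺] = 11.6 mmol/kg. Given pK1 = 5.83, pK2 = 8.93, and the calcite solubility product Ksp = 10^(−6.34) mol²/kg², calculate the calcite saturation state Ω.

α₂ = 1 / (1 + [H⁺]/K2 + [H⁺]²/(K1K2)) = 1 / (1 + 10^+1.12 + 10^-0.86)
   = 1 / (1 + 13.183 + 0.13804) = 1/14.321 = 0.06983
[CO3²⁻] = α₂ × DIC = 0.06983 × 1.75 = 0.1222 mmol/kg
Ksp = 10^(−6.34) = 4.571×10^-7
Ω = [Ca²⁺][CO3²⁻]/Ksp = (11.6×10^-3)(1.222×10^-4) / 4.571×10^-7 = 3.10

Ω = 3.10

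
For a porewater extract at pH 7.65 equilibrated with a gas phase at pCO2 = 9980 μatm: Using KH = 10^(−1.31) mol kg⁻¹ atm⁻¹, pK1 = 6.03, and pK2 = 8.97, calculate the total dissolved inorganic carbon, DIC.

DIC = 21.8 mmol/kg

[CO2*] = KH · pCO2 = 10^(−1.31) × 9980×10^-6 = 4.888×10^-4 mol/kg
α₀ = 1/(1 + K1/[H⁺] + K1K2/[H⁺]²) = 1/(1 + 10^+1.62 + 10^+0.30) = 0.02238
DIC = [CO2*]/α₀ = 4.888×10^-4 / 0.02238 = 21.8 mmol/kg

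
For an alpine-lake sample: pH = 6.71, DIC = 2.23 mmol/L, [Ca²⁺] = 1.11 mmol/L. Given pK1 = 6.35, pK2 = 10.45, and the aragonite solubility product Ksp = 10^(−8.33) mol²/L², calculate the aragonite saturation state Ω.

α₂ = 1 / (1 + [H⁺]/K2 + [H⁺]²/(K1K2)) = 1 / (1 + 10^+3.74 + 10^+3.38)
   = 1 / (1 + 5495.4 + 2398.8) = 1/7895.2 = 0.0001267
[CO3²⁻] = α₂ × DIC = 0.0001267 × 2.23 = 0.0002824 mmol/L = 0.2824 μmol/L
Ksp = 10^(−8.33) = 4.677×10^-9
Ω = [Ca²⁺][CO3²⁻]/Ksp = (1.11×10^-3)(2.824×10^-7) / 4.677×10^-9 = 0.0670

Ω = 0.0670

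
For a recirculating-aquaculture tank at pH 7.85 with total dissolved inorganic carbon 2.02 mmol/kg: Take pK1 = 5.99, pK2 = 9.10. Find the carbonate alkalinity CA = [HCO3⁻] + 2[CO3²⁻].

CA = [HCO3⁻] + 2[CO3²⁻] = (α₁ + 2α₂)·DIC
At pH 7.85: [H⁺]/K1 = 10^-1.86 = 0.013804, K2/[H⁺] = 10^-1.25 = 0.056234
α₁ = 1/(1 + 0.013804 + 0.056234) = 1/1.0700 = 0.9345; α₂ = α₁·K2/[H⁺] = 0.05255
α₁ + 2α₂ = 1.0397
CA = 1.0397 × 2.02 = 2.10 mmol/kg

CA = 2.10 mmol/kg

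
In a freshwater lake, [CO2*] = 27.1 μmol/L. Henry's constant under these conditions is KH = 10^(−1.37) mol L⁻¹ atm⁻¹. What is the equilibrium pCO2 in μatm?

pCO2 = 635 μatm

KH = 10^(−1.37) = 4.266×10^-2 mol L⁻¹ atm⁻¹
pCO2 = [CO2*]/KH = 27.1×10^-6 / 4.266×10^-2 = 6.35×10^-4 atm = 635 μatm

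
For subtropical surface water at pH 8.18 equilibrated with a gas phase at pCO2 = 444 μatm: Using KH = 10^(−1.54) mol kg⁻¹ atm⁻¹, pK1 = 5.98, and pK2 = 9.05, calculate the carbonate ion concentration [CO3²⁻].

[CO3²⁻] = 0.274 mmol/kg

[CO2*] = KH · pCO2 = 10^(−1.54) × 444×10^-6 = 1.281×10^-5 mol/kg
α₀ = 1/(1 + K1/[H⁺] + K1K2/[H⁺]²) = 1/(1 + 10^+2.20 + 10^+1.33) = 0.005529
DIC = [CO2*]/α₀ = 1.281×10^-5 / 0.005529 = 2.316 mmol/kg
[CO3²⁻] = α₂·DIC; α₂ = 0.1182, so [CO3²⁻] = 0.1182 × 2.316 = 0.274 mmol/kg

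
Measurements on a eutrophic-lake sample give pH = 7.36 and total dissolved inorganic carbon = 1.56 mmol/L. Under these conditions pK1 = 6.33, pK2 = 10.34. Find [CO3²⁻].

α₂ = 1 / (1 + [H⁺]/K2 + [H⁺]²/(K1K2)) = 1 / (1 + 10^+2.98 + 10^+1.95)
   = 1 / (1 + 954.99 + 89.125) = 1/1045.1 = 0.0009568
[CO3²⁻] = α₂ × DIC = 0.0009568 × 1.56 = 0.00149 mmol/L = 1.49 μmol/L

[CO3²⁻] = 1.49 μmol/L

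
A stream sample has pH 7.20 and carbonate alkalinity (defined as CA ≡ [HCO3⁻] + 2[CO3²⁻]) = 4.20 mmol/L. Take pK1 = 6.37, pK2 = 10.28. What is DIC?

DIC = 4.82 mmol/L

CA = [HCO3⁻] + 2[CO3²⁻] = (α₁ + 2α₂)·DIC
At pH 7.20: [H⁺]/K1 = 10^-0.83 = 0.14791, K2/[H⁺] = 10^-3.08 = 0.00083176
α₁ = 1/(1 + 0.14791 + 0.00083176) = 1/1.1487 = 0.8705; α₂ = α₁·K2/[H⁺] = 0.0007241
α₁ + 2α₂ = 0.8720
DIC = CA / (α₁ + 2α₂) = 4.20 / 0.8720 = 4.82 mmol/L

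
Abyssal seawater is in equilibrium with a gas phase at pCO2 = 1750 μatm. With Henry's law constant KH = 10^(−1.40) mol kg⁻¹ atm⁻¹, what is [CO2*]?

KH = 10^(−1.40) = 3.981×10^-2 mol kg⁻¹ atm⁻¹
[CO2*] = KH · pCO2 = 3.981×10^-2 × 1750×10^-6 atm = 6.97×10^-5 mol/kg

[CO2*] = 69.7 μmol/kg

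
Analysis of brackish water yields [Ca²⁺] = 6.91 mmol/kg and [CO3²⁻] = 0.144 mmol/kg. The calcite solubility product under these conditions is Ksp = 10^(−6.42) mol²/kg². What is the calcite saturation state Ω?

Ω = 2.62

Ksp = 10^(−6.42) = 3.802×10^-7
Ω = [Ca²⁺][CO3²⁻]/Ksp = (6.91×10^-3)(0.144×10^-3) / 3.802×10^-7 = 2.62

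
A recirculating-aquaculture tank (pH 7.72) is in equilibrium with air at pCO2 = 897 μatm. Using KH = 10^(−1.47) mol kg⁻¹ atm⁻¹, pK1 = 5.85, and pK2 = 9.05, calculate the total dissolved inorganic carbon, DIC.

[CO2*] = KH · pCO2 = 10^(−1.47) × 897×10^-6 = 3.039×10^-5 mol/kg
α₀ = 1/(1 + K1/[H⁺] + K1K2/[H⁺]²) = 1/(1 + 10^+1.87 + 10^+0.54) = 0.01272
DIC = [CO2*]/α₀ = 3.039×10^-5 / 0.01272 = 2.39 mmol/kg

DIC = 2.39 mmol/kg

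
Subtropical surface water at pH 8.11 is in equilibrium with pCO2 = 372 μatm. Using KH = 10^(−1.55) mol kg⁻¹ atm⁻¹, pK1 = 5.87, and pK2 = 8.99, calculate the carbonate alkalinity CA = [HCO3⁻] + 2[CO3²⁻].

[CO2*] = KH · pCO2 = 10^(−1.55) × 372×10^-6 = 1.048×10^-5 mol/kg
α₀ = 1/(1 + K1/[H⁺] + K1K2/[H⁺]²) = 1/(1 + 10^+2.24 + 10^+1.36) = 0.005058
DIC = [CO2*]/α₀ = 1.048×10^-5 / 0.005058 = 2.073 mmol/kg
CA = (α₁ + 2α₂)·DIC = (0.8791 + 2×0.1159) × 2.073 = 2.30 mmol/kg

CA = 2.30 mmol/kg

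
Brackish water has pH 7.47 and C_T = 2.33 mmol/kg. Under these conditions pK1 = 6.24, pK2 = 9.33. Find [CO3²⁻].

α₂ = 1 / (1 + [H⁺]/K2 + [H⁺]²/(K1K2)) = 1 / (1 + 10^+1.86 + 10^+0.63)
   = 1 / (1 + 72.444 + 4.2658) = 1/77.709 = 0.01287
[CO3²⁻] = α₂ × DIC = 0.01287 × 2.33 = 0.0300 mmol/kg

[CO3²⁻] = 0.0300 mmol/kg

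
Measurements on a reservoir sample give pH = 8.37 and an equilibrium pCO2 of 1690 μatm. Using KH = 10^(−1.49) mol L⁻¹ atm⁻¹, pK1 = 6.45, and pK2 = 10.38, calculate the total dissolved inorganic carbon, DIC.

DIC = 4.65 mmol/L

[CO2*] = KH · pCO2 = 10^(−1.49) × 1690×10^-6 = 5.469×10^-5 mol/L
α₀ = 1/(1 + K1/[H⁺] + K1K2/[H⁺]²) = 1/(1 + 10^+1.92 + 10^-0.09) = 0.01177
DIC = [CO2*]/α₀ = 5.469×10^-5 / 0.01177 = 4.65 mmol/L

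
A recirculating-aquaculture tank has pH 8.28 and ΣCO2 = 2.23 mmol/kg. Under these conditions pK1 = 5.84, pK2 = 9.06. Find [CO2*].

α₀ = 1 / (1 + K1/[H⁺] + K1K2/[H⁺]²) = 1 / (1 + 10^+2.44 + 10^+1.66)
   = 1 / (1 + 275.42 + 45.709) = 1/322.13 = 0.003104
[CO2*] = α₀ × DIC = 0.003104 × 2.23 = 0.00692 mmol/kg = 6.92 μmol/kg

[CO2*] = 6.92 μmol/kg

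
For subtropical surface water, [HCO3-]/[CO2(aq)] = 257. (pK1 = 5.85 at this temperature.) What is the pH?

pH = 8.26

From K1 = [H⁺][HCO3-]/[CO2(aq)]:  pH = pK1 + log₁₀([HCO3-]/[CO2(aq)])
log₁₀(257) = +2.410
pH = 5.85 + (+2.410) = 8.26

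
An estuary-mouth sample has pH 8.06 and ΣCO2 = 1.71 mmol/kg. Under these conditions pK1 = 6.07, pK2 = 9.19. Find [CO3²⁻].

α₂ = 1 / (1 + [H⁺]/K2 + [H⁺]²/(K1K2)) = 1 / (1 + 10^+1.13 + 10^-0.86)
   = 1 / (1 + 13.490 + 0.13804) = 1/14.628 = 0.06836
[CO3²⁻] = α₂ × DIC = 0.06836 × 1.71 = 0.117 mmol/kg

[CO3²⁻] = 0.117 mmol/kg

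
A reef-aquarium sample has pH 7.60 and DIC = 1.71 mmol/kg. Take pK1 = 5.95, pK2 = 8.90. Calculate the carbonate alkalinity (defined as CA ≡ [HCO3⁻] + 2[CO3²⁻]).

CA = 1.75 mmol/kg

CA = [HCO3⁻] + 2[CO3²⁻] = (α₁ + 2α₂)·DIC
At pH 7.60: [H⁺]/K1 = 10^-1.65 = 0.022387, K2/[H⁺] = 10^-1.30 = 0.050119
α₁ = 1/(1 + 0.022387 + 0.050119) = 1/1.0725 = 0.9324; α₂ = α₁·K2/[H⁺] = 0.04673
α₁ + 2α₂ = 1.0259
CA = 1.0259 × 1.71 = 1.75 mmol/kg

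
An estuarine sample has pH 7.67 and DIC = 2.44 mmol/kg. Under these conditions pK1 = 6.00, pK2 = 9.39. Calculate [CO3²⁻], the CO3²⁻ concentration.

[CO3²⁻] = 0.0447 mmol/kg

α₂ = 1 / (1 + [H⁺]/K2 + [H⁺]²/(K1K2)) = 1 / (1 + 10^+1.72 + 10^+0.05)
   = 1 / (1 + 52.481 + 1.1220) = 1/54.603 = 0.01831
[CO3²⁻] = α₂ × DIC = 0.01831 × 2.44 = 0.0447 mmol/kg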